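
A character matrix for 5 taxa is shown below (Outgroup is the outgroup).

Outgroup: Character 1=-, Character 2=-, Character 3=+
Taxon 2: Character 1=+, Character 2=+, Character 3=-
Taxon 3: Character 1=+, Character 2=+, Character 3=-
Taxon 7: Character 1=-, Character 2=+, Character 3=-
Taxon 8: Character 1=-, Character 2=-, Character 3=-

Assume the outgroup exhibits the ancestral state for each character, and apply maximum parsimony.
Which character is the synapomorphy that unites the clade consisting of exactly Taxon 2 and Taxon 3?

Character 1

Character polarity is set by the outgroup: the derived state is whichever differs from the outgroup's state, so for Character 3 the derived state is '-', and for the remaining characters it is '+'.
Only Taxon 2 and Taxon 3 show the derived state '+' for Character 1, supporting them as a clade.
Character 2 (derived state '+') is shared by Taxon 2, Taxon 3, and Taxon 7 — a synapomorphy uniting that clade.
All ingroup taxa share the derived state '-' for Character 3; it defines the ingroup but does not resolve relationships within it.
Most parsimonious ingroup topology: (((Taxon 2,Taxon 3),Taxon 7),Taxon 8).
The clade {Taxon 2, Taxon 3} is supported by Character 1: its derived state '+' occurs in exactly those taxa and in no other taxon (including the outgroup).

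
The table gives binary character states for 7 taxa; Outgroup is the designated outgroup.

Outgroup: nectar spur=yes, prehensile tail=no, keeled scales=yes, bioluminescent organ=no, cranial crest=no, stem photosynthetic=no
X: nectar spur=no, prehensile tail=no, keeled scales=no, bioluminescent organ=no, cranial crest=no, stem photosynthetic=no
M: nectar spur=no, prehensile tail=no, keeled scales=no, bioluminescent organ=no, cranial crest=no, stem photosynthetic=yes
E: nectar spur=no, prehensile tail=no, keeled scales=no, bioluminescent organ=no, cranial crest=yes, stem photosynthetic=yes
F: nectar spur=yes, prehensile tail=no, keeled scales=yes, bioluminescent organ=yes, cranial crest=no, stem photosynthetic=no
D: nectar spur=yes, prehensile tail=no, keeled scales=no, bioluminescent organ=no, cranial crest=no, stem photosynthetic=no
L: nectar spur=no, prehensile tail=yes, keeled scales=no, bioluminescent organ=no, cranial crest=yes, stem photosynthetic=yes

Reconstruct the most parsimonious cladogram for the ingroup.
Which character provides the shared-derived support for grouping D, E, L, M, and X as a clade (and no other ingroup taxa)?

Character polarity is set by the outgroup: the derived state is whichever differs from the outgroup's state, so for nectar spur, keeled scales the derived state is 'no', and for the remaining characters it is 'yes'.
Only E, L, M, and X show the derived state 'no' for nectar spur, supporting them as a clade.
prehensile tail (derived state 'yes') is unique to L (autapomorphy; uninformative for grouping).
keeled scales (derived state 'no') is shared by D, E, L, M, and X — a synapomorphy uniting that clade.
bioluminescent organ: derived state 'yes' in F only — an autapomorphy, so it tells us nothing about relationships among taxa.
cranial crest: derived state 'yes' in E and L only — synapomorphy for {E, L}.
stem photosynthetic: derived state 'yes' in E, L, and M only — synapomorphy for {E, L, M}.
Most parsimonious ingroup topology: (((X,(M,(E,L))),D),F).
The clade {D, E, L, M, X} is supported by keeled scales: its derived state 'no' occurs in exactly those taxa and in no other taxon (including the outgroup).

keeled scales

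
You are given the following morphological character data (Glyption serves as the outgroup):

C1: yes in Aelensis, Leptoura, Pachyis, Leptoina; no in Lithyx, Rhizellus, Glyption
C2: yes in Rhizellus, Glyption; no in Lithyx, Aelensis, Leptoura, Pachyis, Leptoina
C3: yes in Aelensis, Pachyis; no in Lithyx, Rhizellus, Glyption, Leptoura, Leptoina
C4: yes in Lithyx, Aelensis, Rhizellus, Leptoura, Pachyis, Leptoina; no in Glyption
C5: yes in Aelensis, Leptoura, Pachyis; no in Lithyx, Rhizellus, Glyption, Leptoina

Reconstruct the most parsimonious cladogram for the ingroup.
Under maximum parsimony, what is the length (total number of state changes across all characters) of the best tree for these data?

5

Character polarity is set by the outgroup: the derived state is whichever differs from the outgroup's state, so for C2 the derived state is 'no', and for the remaining characters it is 'yes'.
Only Aelensis, Leptoina, Leptoura, and Pachyis show the derived state 'yes' for C1, supporting them as a clade.
Only Aelensis, Leptoina, Leptoura, Lithyx, and Pachyis show the derived state 'no' for C2, supporting them as a clade.
C3 (derived state 'yes') is shared by Aelensis and Pachyis — a synapomorphy uniting that clade.
All ingroup taxa share the derived state 'yes' for C4; it defines the ingroup but does not resolve relationships within it.
C5 (derived state 'yes') is shared by Aelensis, Leptoura, and Pachyis — a synapomorphy uniting that clade.
Most parsimonious ingroup topology: ((Lithyx,((Leptoura,(Pachyis,Aelensis)),Leptoina)),Rhizellus).
Changes per character on this tree: C1: 1; C2: 1; C3: 1; C4: 1; C5: 1.
Total = 5.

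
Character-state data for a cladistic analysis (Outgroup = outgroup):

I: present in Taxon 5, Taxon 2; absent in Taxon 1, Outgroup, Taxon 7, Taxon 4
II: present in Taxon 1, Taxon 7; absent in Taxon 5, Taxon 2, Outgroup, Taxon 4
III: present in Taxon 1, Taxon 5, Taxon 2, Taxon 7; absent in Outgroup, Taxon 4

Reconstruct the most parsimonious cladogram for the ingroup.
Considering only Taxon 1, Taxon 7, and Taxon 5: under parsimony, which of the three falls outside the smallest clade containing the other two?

Taxon 5

The outgroup has state 'absent' for every character, so 'present' is the derived state throughout.
I: derived state 'present' in Taxon 2 and Taxon 5 only — synapomorphy for {Taxon 2, Taxon 5}.
Only Taxon 1 and Taxon 7 show the derived state 'present' for II, supporting them as a clade.
III: derived state 'present' in Taxon 1, Taxon 2, Taxon 5, and Taxon 7 only — synapomorphy for {Taxon 1, Taxon 2, Taxon 5, Taxon 7}.
Most parsimonious ingroup topology: (Taxon 4,((Taxon 2,Taxon 5),(Taxon 1,Taxon 7))).
Taxon 7 and Taxon 1 share a more recent common ancestor with each other than either does with Taxon 5, so Taxon 5 is the least closely related of the three.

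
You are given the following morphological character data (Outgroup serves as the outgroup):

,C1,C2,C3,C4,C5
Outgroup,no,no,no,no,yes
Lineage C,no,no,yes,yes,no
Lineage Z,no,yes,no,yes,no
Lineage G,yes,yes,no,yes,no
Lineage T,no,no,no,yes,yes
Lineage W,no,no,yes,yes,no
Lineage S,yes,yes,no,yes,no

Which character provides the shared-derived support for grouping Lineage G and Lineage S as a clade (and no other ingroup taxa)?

C1

Character polarity is set by the outgroup: the derived state is whichever differs from the outgroup's state, so for C5 the derived state is 'no', and for the remaining characters it is 'yes'.
C1 (derived state 'yes') is shared by Lineage G and Lineage S — a synapomorphy uniting that clade.
Only Lineage G, Lineage S, and Lineage Z show the derived state 'yes' for C2, supporting them as a clade.
Only Lineage C and Lineage W show the derived state 'yes' for C3, supporting them as a clade.
C4 (derived state 'yes') is shared by all ingroup taxa — unites the whole ingroup.
C5: derived state 'no' in Lineage C, Lineage G, Lineage S, Lineage W, and Lineage Z only — synapomorphy for {Lineage C, Lineage G, Lineage S, Lineage W, Lineage Z}.
Most parsimonious ingroup topology: ((((Lineage S,Lineage G),Lineage Z),(Lineage W,Lineage C)),Lineage T).
The clade {Lineage G, Lineage S} is supported by C1: its derived state 'yes' occurs in exactly those taxa and in no other taxon (including the outgroup).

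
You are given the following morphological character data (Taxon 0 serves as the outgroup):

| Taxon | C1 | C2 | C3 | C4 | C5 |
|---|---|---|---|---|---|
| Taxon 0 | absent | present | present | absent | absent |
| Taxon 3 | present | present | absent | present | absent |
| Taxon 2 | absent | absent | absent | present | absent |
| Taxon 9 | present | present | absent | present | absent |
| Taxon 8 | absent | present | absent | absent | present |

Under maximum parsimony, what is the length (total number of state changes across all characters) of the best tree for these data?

Character polarity is set by the outgroup: the derived state is whichever differs from the outgroup's state, so for C2, C3 the derived state is 'absent', and for the remaining characters it is 'present'.
C1: derived state 'present' in Taxon 3 and Taxon 9 only — synapomorphy for {Taxon 3, Taxon 9}.
C2 (derived state 'absent') is unique to Taxon 2 (autapomorphy; uninformative for grouping).
C3 (derived state 'absent') is shared by all ingroup taxa — unites the whole ingroup.
C4: derived state 'present' in Taxon 2, Taxon 3, and Taxon 9 only — synapomorphy for {Taxon 2, Taxon 3, Taxon 9}.
C5: derived state 'present' in Taxon 8 only — an autapomorphy, so it tells us nothing about relationships among taxa.
Most parsimonious ingroup topology: (((Taxon 3,Taxon 9),Taxon 2),Taxon 8).
Changes per character on this tree: C1: 1; C2: 1; C3: 1; C4: 1; C5: 1.
Total = 5.

5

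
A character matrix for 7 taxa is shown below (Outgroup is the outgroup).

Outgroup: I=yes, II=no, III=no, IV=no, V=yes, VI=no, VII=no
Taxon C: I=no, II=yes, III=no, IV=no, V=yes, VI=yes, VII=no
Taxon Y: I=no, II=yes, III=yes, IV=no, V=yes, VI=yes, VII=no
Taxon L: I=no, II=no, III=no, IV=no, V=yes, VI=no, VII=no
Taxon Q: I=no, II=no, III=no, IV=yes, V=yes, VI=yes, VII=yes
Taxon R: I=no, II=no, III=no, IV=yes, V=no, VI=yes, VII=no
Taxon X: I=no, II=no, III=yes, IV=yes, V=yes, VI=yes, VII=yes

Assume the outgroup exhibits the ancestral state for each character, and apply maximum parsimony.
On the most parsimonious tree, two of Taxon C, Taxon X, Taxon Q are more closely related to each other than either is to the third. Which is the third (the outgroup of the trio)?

Character polarity is set by the outgroup: the derived state is whichever differs from the outgroup's state, so for I, V the derived state is 'no', and for the remaining characters it is 'yes'.
All ingroup taxa share the derived state 'no' for I; it defines the ingroup but does not resolve relationships within it.
II (derived state 'yes') is shared by Taxon C and Taxon Y — a synapomorphy uniting that clade.
III (state 'yes') occurs in Taxon X and Taxon Y but conflicts with the nesting implied by the other characters — most parsimoniously interpreted as homoplasy.
Only Taxon Q, Taxon R, and Taxon X show the derived state 'yes' for IV, supporting them as a clade.
V: derived state 'no' in Taxon R only — an autapomorphy, so it tells us nothing about relationships among taxa.
VI (derived state 'yes') is shared by Taxon C, Taxon Q, Taxon R, Taxon X, and Taxon Y — a synapomorphy uniting that clade.
Only Taxon Q and Taxon X show the derived state 'yes' for VII, supporting them as a clade.
Most parsimonious ingroup topology: (((Taxon C,Taxon Y),((Taxon Q,Taxon X),Taxon R)),Taxon L).
Taxon Q and Taxon X share a more recent common ancestor with each other than either does with Taxon C, so Taxon C is the least closely related of the three.

Taxon C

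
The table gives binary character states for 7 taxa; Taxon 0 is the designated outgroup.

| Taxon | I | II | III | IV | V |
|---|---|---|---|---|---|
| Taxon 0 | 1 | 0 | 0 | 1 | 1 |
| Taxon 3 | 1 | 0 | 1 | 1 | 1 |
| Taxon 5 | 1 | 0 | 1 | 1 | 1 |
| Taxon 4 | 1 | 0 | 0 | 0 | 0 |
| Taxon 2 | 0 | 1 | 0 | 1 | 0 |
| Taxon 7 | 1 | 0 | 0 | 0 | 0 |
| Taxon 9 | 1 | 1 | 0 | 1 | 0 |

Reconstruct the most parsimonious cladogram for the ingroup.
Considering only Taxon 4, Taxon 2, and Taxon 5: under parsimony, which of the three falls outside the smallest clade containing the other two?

Taxon 5

Character polarity is set by the outgroup: the derived state is whichever differs from the outgroup's state, so for I, IV, V the derived state is '0', and for the remaining characters it is '1'.
I: derived state '0' in Taxon 2 only — an autapomorphy, so it tells us nothing about relationships among taxa.
II: derived state '1' in Taxon 2 and Taxon 9 only — synapomorphy for {Taxon 2, Taxon 9}.
III (derived state '1') is shared by Taxon 3 and Taxon 5 — a synapomorphy uniting that clade.
IV: derived state '0' in Taxon 4 and Taxon 7 only — synapomorphy for {Taxon 4, Taxon 7}.
Only Taxon 2, Taxon 4, Taxon 7, and Taxon 9 show the derived state '0' for V, supporting them as a clade.
Most parsimonious ingroup topology: ((Taxon 3,Taxon 5),((Taxon 4,Taxon 7),(Taxon 2,Taxon 9))).
Taxon 2 and Taxon 4 share a more recent common ancestor with each other than either does with Taxon 5, so Taxon 5 is the least closely related of the three.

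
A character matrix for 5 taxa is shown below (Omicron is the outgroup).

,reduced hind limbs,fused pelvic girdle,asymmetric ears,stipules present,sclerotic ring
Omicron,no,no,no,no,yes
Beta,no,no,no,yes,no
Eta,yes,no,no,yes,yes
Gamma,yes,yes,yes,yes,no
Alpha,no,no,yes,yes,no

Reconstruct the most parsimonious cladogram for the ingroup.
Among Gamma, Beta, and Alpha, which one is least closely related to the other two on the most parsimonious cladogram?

Beta

Character polarity is set by the outgroup: the derived state is whichever differs from the outgroup's state, so for sclerotic ring the derived state is 'no', and for the remaining characters it is 'yes'.
reduced hind limbs (state 'yes') occurs in Eta and Gamma but conflicts with the nesting implied by the other characters — most parsimoniously interpreted as homoplasy.
fused pelvic girdle: derived state 'yes' in Gamma only — an autapomorphy, so it tells us nothing about relationships among taxa.
Only Alpha and Gamma show the derived state 'yes' for asymmetric ears, supporting them as a clade.
stipules present (derived state 'yes') is shared by all ingroup taxa — unites the whole ingroup.
Only Alpha, Beta, and Gamma show the derived state 'no' for sclerotic ring, supporting them as a clade.
Most parsimonious ingroup topology: ((Beta,(Gamma,Alpha)),Eta).
Alpha and Gamma share a more recent common ancestor with each other than either does with Beta, so Beta is the least closely related of the three.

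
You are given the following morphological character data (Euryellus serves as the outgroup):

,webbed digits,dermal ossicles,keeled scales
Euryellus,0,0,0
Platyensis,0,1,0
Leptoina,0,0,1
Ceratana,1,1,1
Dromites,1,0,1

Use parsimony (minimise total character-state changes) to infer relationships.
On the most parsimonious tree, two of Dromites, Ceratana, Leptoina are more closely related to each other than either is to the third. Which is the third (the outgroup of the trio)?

The outgroup has state '0' for every character, so '1' is the derived state throughout.
webbed digits (derived state '1') is shared by Ceratana and Dromites — a synapomorphy uniting that clade.
dermal ossicles groups Ceratana and Platyensis, which is incompatible with the clades supported by the remaining characters; treating it as convergent (homoplasy) costs fewer steps than any alternative tree.
Only Ceratana, Dromites, and Leptoina show the derived state '1' for keeled scales, supporting them as a clade.
Most parsimonious ingroup topology: (((Dromites,Ceratana),Leptoina),Platyensis).
Ceratana and Dromites share a more recent common ancestor with each other than either does with Leptoina, so Leptoina is the least closely related of the three.

Leptoina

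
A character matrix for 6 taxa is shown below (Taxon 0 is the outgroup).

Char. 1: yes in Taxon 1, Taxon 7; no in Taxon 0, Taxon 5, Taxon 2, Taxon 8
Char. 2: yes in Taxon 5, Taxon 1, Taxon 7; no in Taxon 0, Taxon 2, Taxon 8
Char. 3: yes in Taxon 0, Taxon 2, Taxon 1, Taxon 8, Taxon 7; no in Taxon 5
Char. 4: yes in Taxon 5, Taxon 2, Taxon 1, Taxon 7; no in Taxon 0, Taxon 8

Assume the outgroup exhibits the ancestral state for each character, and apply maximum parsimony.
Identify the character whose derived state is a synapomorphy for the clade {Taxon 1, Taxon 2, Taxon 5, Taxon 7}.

Character polarity is set by the outgroup: the derived state is whichever differs from the outgroup's state, so for Char. 3 the derived state is 'no', and for the remaining characters it is 'yes'.
Char. 1: derived state 'yes' in Taxon 1 and Taxon 7 only — synapomorphy for {Taxon 1, Taxon 7}.
Char. 2 (derived state 'yes') is shared by Taxon 1, Taxon 5, and Taxon 7 — a synapomorphy uniting that clade.
Char. 3: derived state 'no' in Taxon 5 only — an autapomorphy, so it tells us nothing about relationships among taxa.
Char. 4 (derived state 'yes') is shared by Taxon 1, Taxon 2, Taxon 5, and Taxon 7 — a synapomorphy uniting that clade.
Most parsimonious ingroup topology: (((Taxon 5,(Taxon 1,Taxon 7)),Taxon 2),Taxon 8).
The clade {Taxon 1, Taxon 2, Taxon 5, Taxon 7} is supported by Char. 4: its derived state 'yes' occurs in exactly those taxa and in no other taxon (including the outgroup).

Char. 4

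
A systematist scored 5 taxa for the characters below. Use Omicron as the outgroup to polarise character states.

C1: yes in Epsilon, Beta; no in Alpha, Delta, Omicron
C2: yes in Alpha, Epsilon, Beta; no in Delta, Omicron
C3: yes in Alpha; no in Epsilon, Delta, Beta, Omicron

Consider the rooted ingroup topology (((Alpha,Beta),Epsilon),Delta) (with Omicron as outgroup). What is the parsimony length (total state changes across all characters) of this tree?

Map each character onto (((Alpha,Beta),Epsilon),Delta) (rooted by Omicron) and count the minimum state changes it requires (Fitch parsimony):
C1: 2; C2: 1; C3: 1.
Total tree length = 4.

4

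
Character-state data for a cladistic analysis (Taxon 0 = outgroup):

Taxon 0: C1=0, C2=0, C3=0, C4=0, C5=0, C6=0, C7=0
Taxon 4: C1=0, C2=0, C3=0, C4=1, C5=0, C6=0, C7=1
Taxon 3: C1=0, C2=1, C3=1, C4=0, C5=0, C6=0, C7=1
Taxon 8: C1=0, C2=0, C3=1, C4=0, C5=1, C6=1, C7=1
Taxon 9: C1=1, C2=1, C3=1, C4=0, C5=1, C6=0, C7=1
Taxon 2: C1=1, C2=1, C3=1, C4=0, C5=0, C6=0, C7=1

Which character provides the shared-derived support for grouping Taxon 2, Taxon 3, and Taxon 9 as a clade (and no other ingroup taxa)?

The outgroup has state '0' for every character, so '1' is the derived state throughout.
C1 (derived state '1') is shared by Taxon 2 and Taxon 9 — a synapomorphy uniting that clade.
C2 (derived state '1') is shared by Taxon 2, Taxon 3, and Taxon 9 — a synapomorphy uniting that clade.
Only Taxon 2, Taxon 3, Taxon 8, and Taxon 9 show the derived state '1' for C3, supporting them as a clade.
C4 (derived state '1') is unique to Taxon 4 (autapomorphy; uninformative for grouping).
C5 (state '1') occurs in Taxon 8 and Taxon 9 but conflicts with the nesting implied by the other characters — most parsimoniously interpreted as homoplasy.
C6: derived state '1' in Taxon 8 only — an autapomorphy, so it tells us nothing about relationships among taxa.
C7 (derived state '1') is shared by all ingroup taxa — unites the whole ingroup.
Most parsimonious ingroup topology: (Taxon 4,((Taxon 3,(Taxon 9,Taxon 2)),Taxon 8)).
The clade {Taxon 2, Taxon 3, Taxon 9} is supported by C2: its derived state '1' occurs in exactly those taxa and in no other taxon (including the outgroup).

C2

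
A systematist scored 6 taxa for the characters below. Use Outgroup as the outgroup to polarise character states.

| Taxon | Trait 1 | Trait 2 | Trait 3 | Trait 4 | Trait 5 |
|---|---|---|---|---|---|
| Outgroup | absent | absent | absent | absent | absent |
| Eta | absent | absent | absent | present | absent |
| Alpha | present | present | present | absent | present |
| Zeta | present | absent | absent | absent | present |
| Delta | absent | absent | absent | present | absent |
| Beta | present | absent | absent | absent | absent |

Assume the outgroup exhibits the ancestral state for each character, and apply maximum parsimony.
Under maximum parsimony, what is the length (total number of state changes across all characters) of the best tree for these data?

5

The outgroup has state 'absent' for every character, so 'present' is the derived state throughout.
Trait 1 (derived state 'present') is shared by Alpha, Beta, and Zeta — a synapomorphy uniting that clade.
Trait 2: derived state 'present' in Alpha only — an autapomorphy, so it tells us nothing about relationships among taxa.
Trait 3 (derived state 'present') is unique to Alpha (autapomorphy; uninformative for grouping).
Only Delta and Eta show the derived state 'present' for Trait 4, supporting them as a clade.
Trait 5 (derived state 'present') is shared by Alpha and Zeta — a synapomorphy uniting that clade.
Most parsimonious ingroup topology: ((Eta,Delta),((Alpha,Zeta),Beta)).
Changes per character on this tree: Trait 1: 1; Trait 2: 1; Trait 3: 1; Trait 4: 1; Trait 5: 1.
Total = 5.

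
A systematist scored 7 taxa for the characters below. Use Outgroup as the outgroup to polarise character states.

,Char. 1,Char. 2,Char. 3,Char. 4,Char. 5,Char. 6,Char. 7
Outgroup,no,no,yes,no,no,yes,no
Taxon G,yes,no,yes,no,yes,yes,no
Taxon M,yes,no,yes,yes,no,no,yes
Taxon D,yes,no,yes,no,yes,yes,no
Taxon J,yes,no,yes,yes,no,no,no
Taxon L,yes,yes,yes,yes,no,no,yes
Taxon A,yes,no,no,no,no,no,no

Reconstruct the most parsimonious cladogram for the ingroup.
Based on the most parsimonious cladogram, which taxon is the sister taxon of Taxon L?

Character polarity is set by the outgroup: the derived state is whichever differs from the outgroup's state, so for Char. 3, Char. 6 the derived state is 'no', and for the remaining characters it is 'yes'.
All ingroup taxa share the derived state 'yes' for Char. 1; it defines the ingroup but does not resolve relationships within it.
Char. 2 (derived state 'yes') is unique to Taxon L (autapomorphy; uninformative for grouping).
Char. 3 (derived state 'no') is unique to Taxon A (autapomorphy; uninformative for grouping).
Char. 4: derived state 'yes' in Taxon J, Taxon L, and Taxon M only — synapomorphy for {Taxon J, Taxon L, Taxon M}.
Char. 5: derived state 'yes' in Taxon D and Taxon G only — synapomorphy for {Taxon D, Taxon G}.
Only Taxon A, Taxon J, Taxon L, and Taxon M show the derived state 'no' for Char. 6, supporting them as a clade.
Char. 7 (derived state 'yes') is shared by Taxon L and Taxon M — a synapomorphy uniting that clade.
Most parsimonious ingroup topology: ((Taxon G,Taxon D),(((Taxon M,Taxon L),Taxon J),Taxon A)).
Taxon L and Taxon M form a cherry on this tree, so they are sister taxa.

Taxon M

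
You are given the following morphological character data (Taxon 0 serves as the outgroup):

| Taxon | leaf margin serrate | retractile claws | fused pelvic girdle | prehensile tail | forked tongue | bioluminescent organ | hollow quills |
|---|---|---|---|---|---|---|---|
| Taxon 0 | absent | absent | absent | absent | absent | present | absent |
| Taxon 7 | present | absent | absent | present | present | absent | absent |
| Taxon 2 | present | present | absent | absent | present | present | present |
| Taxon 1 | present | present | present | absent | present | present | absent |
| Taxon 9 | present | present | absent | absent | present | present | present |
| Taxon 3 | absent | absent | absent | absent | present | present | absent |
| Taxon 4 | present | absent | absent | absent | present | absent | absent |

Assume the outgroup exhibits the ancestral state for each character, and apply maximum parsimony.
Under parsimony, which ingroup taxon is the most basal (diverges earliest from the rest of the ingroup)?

Character polarity is set by the outgroup: the derived state is whichever differs from the outgroup's state, so for bioluminescent organ the derived state is 'absent', and for the remaining characters it is 'present'.
Only Taxon 1, Taxon 2, Taxon 4, Taxon 7, and Taxon 9 show the derived state 'present' for leaf margin serrate, supporting them as a clade.
Only Taxon 1, Taxon 2, and Taxon 9 show the derived state 'present' for retractile claws, supporting them as a clade.
fused pelvic girdle: derived state 'present' in Taxon 1 only — an autapomorphy, so it tells us nothing about relationships among taxa.
prehensile tail: derived state 'present' in Taxon 7 only — an autapomorphy, so it tells us nothing about relationships among taxa.
forked tongue (derived state 'present') is shared by all ingroup taxa — unites the whole ingroup.
bioluminescent organ: derived state 'absent' in Taxon 4 and Taxon 7 only — synapomorphy for {Taxon 4, Taxon 7}.
Only Taxon 2 and Taxon 9 show the derived state 'present' for hollow quills, supporting them as a clade.
Most parsimonious ingroup topology: (((Taxon 7,Taxon 4),((Taxon 2,Taxon 9),Taxon 1)),Taxon 3).
Taxon 3 is sister to the clade containing all other ingroup taxa, so it is the earliest-diverging (most basal) ingroup lineage.

Taxon 3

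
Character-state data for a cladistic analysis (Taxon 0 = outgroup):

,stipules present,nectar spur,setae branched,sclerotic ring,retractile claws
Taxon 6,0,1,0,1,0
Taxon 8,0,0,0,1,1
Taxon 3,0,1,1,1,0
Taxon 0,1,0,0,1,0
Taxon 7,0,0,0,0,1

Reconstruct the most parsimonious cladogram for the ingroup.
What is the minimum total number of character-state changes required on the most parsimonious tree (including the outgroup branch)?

5

Character polarity is set by the outgroup: the derived state is whichever differs from the outgroup's state, so for stipules present, sclerotic ring the derived state is '0', and for the remaining characters it is '1'.
stipules present (derived state '0') is shared by all ingroup taxa — unites the whole ingroup.
nectar spur: derived state '1' in Taxon 3 and Taxon 6 only — synapomorphy for {Taxon 3, Taxon 6}.
setae branched: derived state '1' in Taxon 3 only — an autapomorphy, so it tells us nothing about relationships among taxa.
sclerotic ring: derived state '0' in Taxon 7 only — an autapomorphy, so it tells us nothing about relationships among taxa.
retractile claws (derived state '1') is shared by Taxon 7 and Taxon 8 — a synapomorphy uniting that clade.
Most parsimonious ingroup topology: ((Taxon 6,Taxon 3),(Taxon 7,Taxon 8)).
Changes per character on this tree: stipules present: 1; nectar spur: 1; setae branched: 1; sclerotic ring: 1; retractile claws: 1.
Total = 5.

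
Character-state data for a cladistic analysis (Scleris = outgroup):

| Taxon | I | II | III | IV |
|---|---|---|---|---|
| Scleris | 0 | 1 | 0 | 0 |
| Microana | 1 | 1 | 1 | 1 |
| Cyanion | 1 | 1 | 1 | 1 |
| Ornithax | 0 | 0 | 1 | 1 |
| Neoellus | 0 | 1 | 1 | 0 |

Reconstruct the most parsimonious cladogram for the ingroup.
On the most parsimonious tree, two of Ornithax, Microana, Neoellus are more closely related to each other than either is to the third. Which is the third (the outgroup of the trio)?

Neoellus

Character polarity is set by the outgroup: the derived state is whichever differs from the outgroup's state, so for II the derived state is '0', and for the remaining characters it is '1'.
I (derived state '1') is shared by Cyanion and Microana — a synapomorphy uniting that clade.
II (derived state '0') is unique to Ornithax (autapomorphy; uninformative for grouping).
All ingroup taxa share the derived state '1' for III; it defines the ingroup but does not resolve relationships within it.
IV (derived state '1') is shared by Cyanion, Microana, and Ornithax — a synapomorphy uniting that clade.
Most parsimonious ingroup topology: (((Microana,Cyanion),Ornithax),Neoellus).
Microana and Ornithax share a more recent common ancestor with each other than either does with Neoellus, so Neoellus is the least closely related of the three.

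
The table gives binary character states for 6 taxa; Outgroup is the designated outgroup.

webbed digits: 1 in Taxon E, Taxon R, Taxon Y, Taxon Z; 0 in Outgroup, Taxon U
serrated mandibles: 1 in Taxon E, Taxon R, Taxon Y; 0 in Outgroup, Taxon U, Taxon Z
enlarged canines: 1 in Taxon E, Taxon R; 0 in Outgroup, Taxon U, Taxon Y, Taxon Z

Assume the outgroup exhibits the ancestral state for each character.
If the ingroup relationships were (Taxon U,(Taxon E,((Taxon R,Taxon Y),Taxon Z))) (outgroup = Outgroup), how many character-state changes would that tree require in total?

5

Map each character onto (Taxon U,(Taxon E,((Taxon R,Taxon Y),Taxon Z))) (rooted by Outgroup) and count the minimum state changes it requires (Fitch parsimony):
webbed digits: 1; serrated mandibles: 2; enlarged canines: 2.
Total tree length = 5.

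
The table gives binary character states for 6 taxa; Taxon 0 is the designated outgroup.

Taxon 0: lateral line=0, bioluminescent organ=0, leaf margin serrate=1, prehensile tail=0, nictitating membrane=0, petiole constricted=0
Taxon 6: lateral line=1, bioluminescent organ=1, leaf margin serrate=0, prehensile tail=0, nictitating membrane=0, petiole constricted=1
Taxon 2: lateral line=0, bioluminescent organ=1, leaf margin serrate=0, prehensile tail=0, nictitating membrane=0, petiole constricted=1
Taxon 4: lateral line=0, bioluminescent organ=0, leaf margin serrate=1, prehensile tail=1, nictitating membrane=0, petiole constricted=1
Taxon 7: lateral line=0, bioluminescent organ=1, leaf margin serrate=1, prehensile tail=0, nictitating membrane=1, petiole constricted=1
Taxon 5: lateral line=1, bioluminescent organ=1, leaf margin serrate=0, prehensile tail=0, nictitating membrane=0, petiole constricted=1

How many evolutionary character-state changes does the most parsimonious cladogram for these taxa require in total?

Character polarity is set by the outgroup: the derived state is whichever differs from the outgroup's state, so for leaf margin serrate the derived state is '0', and for the remaining characters it is '1'.
lateral line: derived state '1' in Taxon 5 and Taxon 6 only — synapomorphy for {Taxon 5, Taxon 6}.
bioluminescent organ (derived state '1') is shared by Taxon 2, Taxon 5, Taxon 6, and Taxon 7 — a synapomorphy uniting that clade.
Only Taxon 2, Taxon 5, and Taxon 6 show the derived state '0' for leaf margin serrate, supporting them as a clade.
prehensile tail: derived state '1' in Taxon 4 only — an autapomorphy, so it tells us nothing about relationships among taxa.
nictitating membrane (derived state '1') is unique to Taxon 7 (autapomorphy; uninformative for grouping).
petiole constricted (derived state '1') is shared by all ingroup taxa — unites the whole ingroup.
Most parsimonious ingroup topology: (((Taxon 2,(Taxon 6,Taxon 5)),Taxon 7),Taxon 4).
Changes per character on this tree: lateral line: 1; bioluminescent organ: 1; leaf margin serrate: 1; prehensile tail: 1; nictitating membrane: 1; petiole constricted: 1.
Total = 6.

6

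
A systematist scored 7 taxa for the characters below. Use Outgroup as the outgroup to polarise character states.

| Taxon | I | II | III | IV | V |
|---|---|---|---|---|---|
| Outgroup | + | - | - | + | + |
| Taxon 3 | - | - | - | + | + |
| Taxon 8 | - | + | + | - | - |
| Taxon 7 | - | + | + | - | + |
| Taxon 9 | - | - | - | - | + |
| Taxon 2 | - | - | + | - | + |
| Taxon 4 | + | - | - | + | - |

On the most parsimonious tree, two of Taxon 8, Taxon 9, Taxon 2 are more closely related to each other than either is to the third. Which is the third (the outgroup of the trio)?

Taxon 9

Character polarity is set by the outgroup: the derived state is whichever differs from the outgroup's state, so for I, IV, V the derived state is '-', and for the remaining characters it is '+'.
I (derived state '-') is shared by Taxon 2, Taxon 3, Taxon 7, Taxon 8, and Taxon 9 — a synapomorphy uniting that clade.
II (derived state '+') is shared by Taxon 7 and Taxon 8 — a synapomorphy uniting that clade.
Only Taxon 2, Taxon 7, and Taxon 8 show the derived state '+' for III, supporting them as a clade.
IV: derived state '-' in Taxon 2, Taxon 7, Taxon 8, and Taxon 9 only — synapomorphy for {Taxon 2, Taxon 7, Taxon 8, Taxon 9}.
V (state '-') occurs in Taxon 4 and Taxon 8 but conflicts with the nesting implied by the other characters — most parsimoniously interpreted as homoplasy.
Most parsimonious ingroup topology: ((Taxon 3,(((Taxon 8,Taxon 7),Taxon 2),Taxon 9)),Taxon 4).
Taxon 8 and Taxon 2 share a more recent common ancestor with each other than either does with Taxon 9, so Taxon 9 is the least closely related of the three.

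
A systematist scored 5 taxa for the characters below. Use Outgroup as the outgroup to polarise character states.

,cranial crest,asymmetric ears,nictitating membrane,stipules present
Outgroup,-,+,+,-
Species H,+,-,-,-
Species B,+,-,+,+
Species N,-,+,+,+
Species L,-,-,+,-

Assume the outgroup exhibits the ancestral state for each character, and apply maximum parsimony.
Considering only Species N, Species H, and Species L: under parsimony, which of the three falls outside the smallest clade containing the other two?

Character polarity is set by the outgroup: the derived state is whichever differs from the outgroup's state, so for asymmetric ears, nictitating membrane the derived state is '-', and for the remaining characters it is '+'.
cranial crest (derived state '+') is shared by Species B and Species H — a synapomorphy uniting that clade.
asymmetric ears: derived state '-' in Species B, Species H, and Species L only — synapomorphy for {Species B, Species H, Species L}.
nictitating membrane (derived state '-') is unique to Species H (autapomorphy; uninformative for grouping).
stipules present groups Species B and Species N, which is incompatible with the clades supported by the remaining characters; treating it as convergent (homoplasy) costs fewer steps than any alternative tree.
Most parsimonious ingroup topology: (((Species H,Species B),Species L),Species N).
Species H and Species L share a more recent common ancestor with each other than either does with Species N, so Species N is the least closely related of the three.

Species N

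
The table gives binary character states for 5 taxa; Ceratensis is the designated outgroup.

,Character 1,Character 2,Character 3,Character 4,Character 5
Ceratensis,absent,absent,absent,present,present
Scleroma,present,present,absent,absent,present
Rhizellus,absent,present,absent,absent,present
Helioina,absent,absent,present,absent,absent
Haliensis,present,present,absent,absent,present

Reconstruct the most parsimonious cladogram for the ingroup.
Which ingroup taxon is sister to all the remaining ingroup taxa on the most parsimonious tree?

Helioina

Character polarity is set by the outgroup: the derived state is whichever differs from the outgroup's state, so for Character 4, Character 5 the derived state is 'absent', and for the remaining characters it is 'present'.
Character 1: derived state 'present' in Haliensis and Scleroma only — synapomorphy for {Haliensis, Scleroma}.
Only Haliensis, Rhizellus, and Scleroma show the derived state 'present' for Character 2, supporting them as a clade.
Character 3 (derived state 'present') is unique to Helioina (autapomorphy; uninformative for grouping).
Character 4 (derived state 'absent') is shared by all ingroup taxa — unites the whole ingroup.
Character 5 (derived state 'absent') is unique to Helioina (autapomorphy; uninformative for grouping).
Most parsimonious ingroup topology: (((Scleroma,Haliensis),Rhizellus),Helioina).
Helioina is sister to the clade containing all other ingroup taxa, so it is the earliest-diverging (most basal) ingroup lineage.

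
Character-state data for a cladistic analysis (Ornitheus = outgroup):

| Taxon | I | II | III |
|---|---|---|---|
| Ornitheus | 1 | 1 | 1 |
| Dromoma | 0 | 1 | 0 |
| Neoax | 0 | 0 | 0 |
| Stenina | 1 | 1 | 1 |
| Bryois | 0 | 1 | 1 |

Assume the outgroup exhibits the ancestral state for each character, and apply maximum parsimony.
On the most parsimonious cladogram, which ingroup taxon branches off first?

The outgroup has state '1' for every character, so '0' is the derived state throughout.
Only Bryois, Dromoma, and Neoax show the derived state '0' for I, supporting them as a clade.
II (derived state '0') is unique to Neoax (autapomorphy; uninformative for grouping).
III (derived state '0') is shared by Dromoma and Neoax — a synapomorphy uniting that clade.
Most parsimonious ingroup topology: (((Dromoma,Neoax),Bryois),Stenina).
Stenina is sister to the clade containing all other ingroup taxa, so it is the earliest-diverging (most basal) ingroup lineage.

Stenina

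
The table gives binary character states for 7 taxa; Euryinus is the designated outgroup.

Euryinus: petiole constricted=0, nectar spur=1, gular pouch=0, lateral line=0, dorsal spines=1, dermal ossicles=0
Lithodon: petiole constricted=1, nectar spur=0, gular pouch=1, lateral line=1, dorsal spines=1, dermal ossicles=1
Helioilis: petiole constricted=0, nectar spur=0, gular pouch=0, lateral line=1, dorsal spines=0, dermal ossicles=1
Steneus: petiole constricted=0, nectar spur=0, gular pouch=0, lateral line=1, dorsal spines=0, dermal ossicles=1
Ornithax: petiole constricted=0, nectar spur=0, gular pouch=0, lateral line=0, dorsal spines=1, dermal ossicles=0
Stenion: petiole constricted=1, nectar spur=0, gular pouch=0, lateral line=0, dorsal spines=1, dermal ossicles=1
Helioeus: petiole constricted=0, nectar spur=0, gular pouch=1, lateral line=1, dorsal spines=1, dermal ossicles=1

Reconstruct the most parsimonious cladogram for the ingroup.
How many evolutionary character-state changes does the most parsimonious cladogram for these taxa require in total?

Character polarity is set by the outgroup: the derived state is whichever differs from the outgroup's state, so for nectar spur, dorsal spines the derived state is '0', and for the remaining characters it is '1'.
petiole constricted groups Lithodon and Stenion, which is incompatible with the clades supported by the remaining characters; treating it as convergent (homoplasy) costs fewer steps than any alternative tree.
All ingroup taxa share the derived state '0' for nectar spur; it defines the ingroup but does not resolve relationships within it.
Only Helioeus and Lithodon show the derived state '1' for gular pouch, supporting them as a clade.
lateral line (derived state '1') is shared by Helioeus, Helioilis, Lithodon, and Steneus — a synapomorphy uniting that clade.
Only Helioilis and Steneus show the derived state '0' for dorsal spines, supporting them as a clade.
dermal ossicles (derived state '1') is shared by Helioeus, Helioilis, Lithodon, Steneus, and Stenion — a synapomorphy uniting that clade.
Most parsimonious ingroup topology: ((((Lithodon,Helioeus),(Helioilis,Steneus)),Stenion),Ornithax).
Changes per character on this tree: petiole constricted: 2; nectar spur: 1; gular pouch: 1; lateral line: 1; dorsal spines: 1; dermal ossicles: 1.
Total = 7.

7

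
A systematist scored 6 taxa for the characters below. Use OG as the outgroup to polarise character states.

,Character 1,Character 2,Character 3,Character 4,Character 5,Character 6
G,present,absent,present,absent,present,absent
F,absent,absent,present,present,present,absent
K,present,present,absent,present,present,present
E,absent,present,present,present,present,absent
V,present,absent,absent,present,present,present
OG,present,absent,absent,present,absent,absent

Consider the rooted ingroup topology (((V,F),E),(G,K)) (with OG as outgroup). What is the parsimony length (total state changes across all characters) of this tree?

Map each character onto (((V,F),E),(G,K)) (rooted by OG) and count the minimum state changes it requires (Fitch parsimony):
Character 1: 2; Character 2: 2; Character 3: 3; Character 4: 1; Character 5: 1; Character 6: 2.
Total tree length = 11.

11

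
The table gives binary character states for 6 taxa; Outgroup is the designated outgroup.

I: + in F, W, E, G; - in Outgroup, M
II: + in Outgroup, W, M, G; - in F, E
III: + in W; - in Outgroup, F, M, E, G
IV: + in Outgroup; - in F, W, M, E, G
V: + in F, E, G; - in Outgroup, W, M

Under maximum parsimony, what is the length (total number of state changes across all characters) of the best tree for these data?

5

Character polarity is set by the outgroup: the derived state is whichever differs from the outgroup's state, so for II, IV the derived state is '-', and for the remaining characters it is '+'.
I: derived state '+' in E, F, G, and W only — synapomorphy for {E, F, G, W}.
II (derived state '-') is shared by E and F — a synapomorphy uniting that clade.
III: derived state '+' in W only — an autapomorphy, so it tells us nothing about relationships among taxa.
IV (derived state '-') is shared by all ingroup taxa — unites the whole ingroup.
V: derived state '+' in E, F, and G only — synapomorphy for {E, F, G}.
Most parsimonious ingroup topology: ((((F,E),G),W),M).
Changes per character on this tree: I: 1; II: 1; III: 1; IV: 1; V: 1.
Total = 5.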